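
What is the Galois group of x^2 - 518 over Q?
Gal(K/Q) = Z/2Z (cyclic of order 2)

x^2 - 518 is irreducible over Q since 518 is not a rational square. The splitting field Q(sqrt(518)) has degree 2 over Q, and its unique nontrivial automorphism is sqrt(518) ↦ -sqrt(518). Hence Gal(Q(sqrt(518))/Q) = Z/2Z.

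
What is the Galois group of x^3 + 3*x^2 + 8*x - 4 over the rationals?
Gal(K/Q) = S_3 (symmetric group of order 6)

Compute the discriminant of x^3 + (3)*x^2 + (8)*x + (-4): Δ = -3200. Since Δ is not a rational square, the Galois group is not contained in A_3; it must be the full S_3 (irreducibility of the cubic rules out anything smaller).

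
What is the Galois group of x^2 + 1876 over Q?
Gal(K/Q) = Z/2Z (cyclic of order 2)

x^2 + 1876 is irreducible over Q since -1876 is not a rational square. The splitting field Q(sqrt(-1876)) has degree 2 over Q, and its unique nontrivial automorphism is sqrt(-1876) ↦ -sqrt(-1876). Hence Gal(Q(sqrt(-1876))/Q) = Z/2Z.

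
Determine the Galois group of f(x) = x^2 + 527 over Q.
Gal(K/Q) = Z/2Z (cyclic of order 2)

x^2 + 527 is irreducible over Q since -527 is not a rational square. The splitting field Q(sqrt(-527)) has degree 2 over Q, and its unique nontrivial automorphism is sqrt(-527) ↦ -sqrt(-527). Hence Gal(Q(sqrt(-527))/Q) = Z/2Z.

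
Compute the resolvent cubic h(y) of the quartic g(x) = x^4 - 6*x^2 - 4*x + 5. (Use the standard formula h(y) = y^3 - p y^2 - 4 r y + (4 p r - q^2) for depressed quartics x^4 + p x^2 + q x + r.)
h(y) = y^3 + 6*y^2 - 20*y - 136

Identify coefficients: p = -6, q = -4, r = 5.
Plug into h(y) = y^3 - p y^2 - 4 r y + (4 p r - q^2):
  h(y) = y^3 - (-6) y^2 - 4*(5) y + (4*(-6)*(5) - (-4)^2)
       = y^3 + (6) y^2 + (-20) y + (-136).
Simplifying: h(y) = y^3 + 6*y^2 - 20*y - 136.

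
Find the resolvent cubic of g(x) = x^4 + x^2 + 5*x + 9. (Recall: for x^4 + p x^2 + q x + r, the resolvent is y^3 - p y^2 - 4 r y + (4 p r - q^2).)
h(y) = y^3 - y^2 - 36*y + 11

Identify coefficients: p = 1, q = 5, r = 9.
Plug into h(y) = y^3 - p y^2 - 4 r y + (4 p r - q^2):
  h(y) = y^3 - (1) y^2 - 4*(9) y + (4*(1)*(9) - (5)^2)
       = y^3 + (-1) y^2 + (-36) y + (11).
Simplifying: h(y) = y^3 - y^2 - 36*y + 11.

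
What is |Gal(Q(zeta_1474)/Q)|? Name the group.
|Gal(Q(zeta_1474)/Q)| = phi(1474) = 660; group ≅ (Z/1474Z)^* ≅ Z/10Z × Z/66Z

The n-th cyclotomic polynomial Φ_1474(x) is the minimal polynomial of zeta_1474 over Q and has degree phi(1474) = 660. So Q(zeta_1474) is a degree-660 Galois extension with Galois group (Z/1474Z)^*. By CRT, (Z/1474Z)^* ≅ (Z/2Z)^* × (Z/11Z)^* × (Z/67Z)^*. Each prime-power unit group is (Z/2Z)^* ≅ trivial group (order 1); (Z/11Z)^* ≅ Z/10Z; (Z/67Z)^* ≅ Z/66Z. Hence Gal(Q(zeta_1474)/Q) ≅ Z/10Z × Z/66Z.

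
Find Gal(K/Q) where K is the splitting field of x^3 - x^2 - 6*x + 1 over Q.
Gal(K/Q) = S_3 (symmetric group of order 6)

Compute the discriminant of x^3 + (-1)*x^2 + (-6)*x + (1): Δ = 985. Since Δ is not a rational square, the Galois group is not contained in A_3; it must be the full S_3 (irreducibility of the cubic rules out anything smaller).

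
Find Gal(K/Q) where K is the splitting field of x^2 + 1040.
Gal(K/Q) = Z/2Z (cyclic of order 2)

x^2 + 1040 is irreducible over Q since -1040 is not a rational square. The splitting field Q(sqrt(-1040)) has degree 2 over Q, and its unique nontrivial automorphism is sqrt(-1040) ↦ -sqrt(-1040). Hence Gal(Q(sqrt(-1040))/Q) = Z/2Z.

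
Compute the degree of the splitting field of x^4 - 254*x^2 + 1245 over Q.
[K:Q] = 4

f factors as (x^2 - 249)(x^2 - 5); the splitting field is K = Q(sqrt(249), sqrt(5)). Since 249, 5, and 1245 are all non-squares in Q, the three subfields Q(sqrt(249)), Q(sqrt(5)), Q(sqrt(1245)) are distinct degree-2 extensions, so [K:Q] = 4 (Klein four Galois group).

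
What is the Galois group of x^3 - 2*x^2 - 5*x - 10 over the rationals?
Gal(K/Q) = S_3 (symmetric group of order 6)

Compute the discriminant of x^3 + (-2)*x^2 + (-5)*x + (-10): Δ = -4220. Since Δ is not a rational square, the Galois group is not contained in A_3; it must be the full S_3 (irreducibility of the cubic rules out anything smaller).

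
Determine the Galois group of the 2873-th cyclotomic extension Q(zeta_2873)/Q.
|Gal(Q(zeta_2873)/Q)| = phi(2873) = 2496; group ≅ (Z/2873Z)^* ≅ Z/16Z × Z/156Z

The n-th cyclotomic polynomial Φ_2873(x) is the minimal polynomial of zeta_2873 over Q and has degree phi(2873) = 2496. So Q(zeta_2873) is a degree-2496 Galois extension with Galois group (Z/2873Z)^*. By CRT, (Z/2873Z)^* ≅ (Z/169Z)^* × (Z/17Z)^*. Each prime-power unit group is (Z/169Z)^* ≅ Z/156Z; (Z/17Z)^* ≅ Z/16Z. Hence Gal(Q(zeta_2873)/Q) ≅ Z/16Z × Z/156Z.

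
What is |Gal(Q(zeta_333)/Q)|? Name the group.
|Gal(Q(zeta_333)/Q)| = phi(333) = 216; group ≅ (Z/333Z)^* ≅ Z/6Z × Z/36Z

The n-th cyclotomic polynomial Φ_333(x) is the minimal polynomial of zeta_333 over Q and has degree phi(333) = 216. So Q(zeta_333) is a degree-216 Galois extension with Galois group (Z/333Z)^*. By CRT, (Z/333Z)^* ≅ (Z/9Z)^* × (Z/37Z)^*. Each prime-power unit group is (Z/9Z)^* ≅ Z/6Z; (Z/37Z)^* ≅ Z/36Z. Hence Gal(Q(zeta_333)/Q) ≅ Z/6Z × Z/36Z.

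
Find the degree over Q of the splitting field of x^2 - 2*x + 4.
[K:Q] = 2

The discriminant of x^2 + (-2)*x + (4) is b^2 - 4c = 4 - (16) = -12. Since -12 is not a perfect square in Q, the polynomial is irreducible over Q. Its two roots generate a degree-2 extension, so [K:Q] = 2.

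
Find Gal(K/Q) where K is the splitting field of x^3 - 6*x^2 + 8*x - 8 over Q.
Gal(K/Q) = S_3 (symmetric group of order 6)

Compute the discriminant of x^3 + (-6)*x^2 + (8)*x + (-8): Δ = -1472. Since Δ is not a rational square, the Galois group is not contained in A_3; it must be the full S_3 (irreducibility of the cubic rules out anything smaller).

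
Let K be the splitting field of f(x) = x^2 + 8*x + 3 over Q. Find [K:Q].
[K:Q] = 2

The discriminant of x^2 + (8)*x + (3) is b^2 - 4c = 64 - (12) = 52. Since 52 is not a perfect square in Q, the polynomial is irreducible over Q. Its two roots generate a degree-2 extension, so [K:Q] = 2.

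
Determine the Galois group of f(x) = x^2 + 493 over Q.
Gal(K/Q) = Z/2Z (cyclic of order 2)

x^2 + 493 is irreducible over Q since -493 is not a rational square. The splitting field Q(sqrt(-493)) has degree 2 over Q, and its unique nontrivial automorphism is sqrt(-493) ↦ -sqrt(-493). Hence Gal(Q(sqrt(-493))/Q) = Z/2Z.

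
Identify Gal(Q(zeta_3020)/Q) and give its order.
|Gal(Q(zeta_3020)/Q)| = phi(3020) = 1200; group ≅ (Z/3020Z)^* ≅ Z/2Z × Z/4Z × Z/150Z

The n-th cyclotomic polynomial Φ_3020(x) is the minimal polynomial of zeta_3020 over Q and has degree phi(3020) = 1200. So Q(zeta_3020) is a degree-1200 Galois extension with Galois group (Z/3020Z)^*. By CRT, (Z/3020Z)^* ≅ (Z/4Z)^* × (Z/5Z)^* × (Z/151Z)^*. Each prime-power unit group is (Z/4Z)^* ≅ Z/2Z; (Z/5Z)^* ≅ Z/4Z; (Z/151Z)^* ≅ Z/150Z. Hence Gal(Q(zeta_3020)/Q) ≅ Z/2Z × Z/4Z × Z/150Z.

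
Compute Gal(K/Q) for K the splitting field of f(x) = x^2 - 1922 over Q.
Gal(K/Q) = Z/2Z (cyclic of order 2)

x^2 - 1922 is irreducible over Q since 1922 is not a rational square. The splitting field Q(sqrt(1922)) has degree 2 over Q, and its unique nontrivial automorphism is sqrt(1922) ↦ -sqrt(1922). Hence Gal(Q(sqrt(1922))/Q) = Z/2Z.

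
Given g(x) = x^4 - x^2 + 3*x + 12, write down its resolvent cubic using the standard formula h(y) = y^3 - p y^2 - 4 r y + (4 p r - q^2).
h(y) = y^3 + y^2 - 48*y - 57

Identify coefficients: p = -1, q = 3, r = 12.
Plug into h(y) = y^3 - p y^2 - 4 r y + (4 p r - q^2):
  h(y) = y^3 - (-1) y^2 - 4*(12) y + (4*(-1)*(12) - (3)^2)
       = y^3 + (1) y^2 + (-48) y + (-57).
Simplifying: h(y) = y^3 + y^2 - 48*y - 57.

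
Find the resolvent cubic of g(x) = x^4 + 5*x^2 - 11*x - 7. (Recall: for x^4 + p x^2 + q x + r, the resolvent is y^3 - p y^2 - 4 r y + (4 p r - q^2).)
h(y) = y^3 - 5*y^2 + 28*y - 261

Identify coefficients: p = 5, q = -11, r = -7.
Plug into h(y) = y^3 - p y^2 - 4 r y + (4 p r - q^2):
  h(y) = y^3 - (5) y^2 - 4*(-7) y + (4*(5)*(-7) - (-11)^2)
       = y^3 + (-5) y^2 + (28) y + (-261).
Simplifying: h(y) = y^3 - 5*y^2 + 28*y - 261.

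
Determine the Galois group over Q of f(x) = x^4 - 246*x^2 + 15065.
Gal(K/Q) = V_4 (Klein four-group, Z/2Z × Z/2Z)

f factors as (x^2 - 131)(x^2 - 115), so the splitting field is K = Q(sqrt(131), sqrt(115)). The elements 131, 115, 15065 are all non-squares in Q, so sqrt(131) and sqrt(115) generate independent quadratic extensions. Thus [K:Q] = 4 and Gal(K/Q) is generated by the two order-2 automorphisms sqrt(131) ↦ -sqrt(131) and sqrt(115) ↦ -sqrt(115), giving V_4.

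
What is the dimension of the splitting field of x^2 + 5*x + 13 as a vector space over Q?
[K:Q] = 2

The discriminant of x^2 + (5)*x + (13) is b^2 - 4c = 25 - (52) = -27. Since -27 is not a perfect square in Q, the polynomial is irreducible over Q. Its two roots generate a degree-2 extension, so [K:Q] = 2.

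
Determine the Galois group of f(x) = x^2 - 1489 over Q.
Gal(K/Q) = Z/2Z (cyclic of order 2)

x^2 - 1489 is irreducible over Q since 1489 is not a rational square. The splitting field Q(sqrt(1489)) has degree 2 over Q, and its unique nontrivial automorphism is sqrt(1489) ↦ -sqrt(1489). Hence Gal(Q(sqrt(1489))/Q) = Z/2Z.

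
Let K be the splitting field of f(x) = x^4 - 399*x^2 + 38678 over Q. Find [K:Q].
[K:Q] = 4

f factors as (x^2 - 233)(x^2 - 166); the splitting field is K = Q(sqrt(233), sqrt(166)). Since 233, 166, and 38678 are all non-squares in Q, the three subfields Q(sqrt(233)), Q(sqrt(166)), Q(sqrt(38678)) are distinct degree-2 extensions, so [K:Q] = 4 (Klein four Galois group).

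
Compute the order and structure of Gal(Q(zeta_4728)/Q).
|Gal(Q(zeta_4728)/Q)| = phi(4728) = 1568; group ≅ (Z/4728Z)^* ≅ Z/2Z × Z/2Z × Z/2Z × Z/196Z

The n-th cyclotomic polynomial Φ_4728(x) is the minimal polynomial of zeta_4728 over Q and has degree phi(4728) = 1568. So Q(zeta_4728) is a degree-1568 Galois extension with Galois group (Z/4728Z)^*. By CRT, (Z/4728Z)^* ≅ (Z/8Z)^* × (Z/3Z)^* × (Z/197Z)^*. Each prime-power unit group is (Z/8Z)^* ≅ Z/2Z × Z/2Z; (Z/3Z)^* ≅ Z/2Z; (Z/197Z)^* ≅ Z/196Z. Hence Gal(Q(zeta_4728)/Q) ≅ Z/2Z × Z/2Z × Z/2Z × Z/196Z.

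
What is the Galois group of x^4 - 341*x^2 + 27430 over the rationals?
Gal(K/Q) = V_4 (Klein four-group, Z/2Z × Z/2Z)

f factors as (x^2 - 130)(x^2 - 211), so the splitting field is K = Q(sqrt(130), sqrt(211)). The elements 130, 211, 27430 are all non-squares in Q, so sqrt(130) and sqrt(211) generate independent quadratic extensions. Thus [K:Q] = 4 and Gal(K/Q) is generated by the two order-2 automorphisms sqrt(130) ↦ -sqrt(130) and sqrt(211) ↦ -sqrt(211), giving V_4.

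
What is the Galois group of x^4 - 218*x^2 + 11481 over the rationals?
Gal(K/Q) = V_4 (Klein four-group, Z/2Z × Z/2Z)

f factors as (x^2 - 89)(x^2 - 129), so the splitting field is K = Q(sqrt(89), sqrt(129)). The elements 89, 129, 11481 are all non-squares in Q, so sqrt(89) and sqrt(129) generate independent quadratic extensions. Thus [K:Q] = 4 and Gal(K/Q) is generated by the two order-2 automorphisms sqrt(89) ↦ -sqrt(89) and sqrt(129) ↦ -sqrt(129), giving V_4.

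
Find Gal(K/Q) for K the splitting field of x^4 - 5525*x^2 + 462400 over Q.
Gal(K/Q) = Z/2Z (cyclic of order 2)

f factors as (x^2 - 85)(x^2 - 5440), so the splitting field is K = Q(sqrt(85), sqrt(5440)). The squarefree part of 85 is 85 and the squarefree part of 5440 is also 85, so sqrt(85) and sqrt(5440) are both rational multiples of sqrt(85). Hence Q(sqrt(85)) = Q(sqrt(5440)) = Q(sqrt(85)), and the splitting field collapses to a single degree-2 extension with Galois group Z/2Z.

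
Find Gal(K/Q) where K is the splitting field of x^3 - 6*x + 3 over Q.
Gal(K/Q) = S_3 (symmetric group of order 6)

Compute the discriminant of x^3 + (0)*x^2 + (-6)*x + (3): Δ = 621. Since Δ is not a rational square, the Galois group is not contained in A_3; it must be the full S_3 (irreducibility of the cubic rules out anything smaller).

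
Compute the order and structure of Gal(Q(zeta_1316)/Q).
|Gal(Q(zeta_1316)/Q)| = phi(1316) = 552; group ≅ (Z/1316Z)^* ≅ Z/2Z × Z/6Z × Z/46Z

The n-th cyclotomic polynomial Φ_1316(x) is the minimal polynomial of zeta_1316 over Q and has degree phi(1316) = 552. So Q(zeta_1316) is a degree-552 Galois extension with Galois group (Z/1316Z)^*. By CRT, (Z/1316Z)^* ≅ (Z/4Z)^* × (Z/7Z)^* × (Z/47Z)^*. Each prime-power unit group is (Z/4Z)^* ≅ Z/2Z; (Z/7Z)^* ≅ Z/6Z; (Z/47Z)^* ≅ Z/46Z. Hence Gal(Q(zeta_1316)/Q) ≅ Z/2Z × Z/6Z × Z/46Z.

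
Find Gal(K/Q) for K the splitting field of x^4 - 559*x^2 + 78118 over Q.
Gal(K/Q) = V_4 (Klein four-group, Z/2Z × Z/2Z)

f factors as (x^2 - 281)(x^2 - 278), so the splitting field is K = Q(sqrt(281), sqrt(278)). The elements 281, 278, 78118 are all non-squares in Q, so sqrt(281) and sqrt(278) generate independent quadratic extensions. Thus [K:Q] = 4 and Gal(K/Q) is generated by the two order-2 automorphisms sqrt(281) ↦ -sqrt(281) and sqrt(278) ↦ -sqrt(278), giving V_4.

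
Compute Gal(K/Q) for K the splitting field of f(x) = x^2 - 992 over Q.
Gal(K/Q) = Z/2Z (cyclic of order 2)

x^2 - 992 is irreducible over Q since 992 is not a rational square. The splitting field Q(sqrt(992)) has degree 2 over Q, and its unique nontrivial automorphism is sqrt(992) ↦ -sqrt(992). Hence Gal(Q(sqrt(992))/Q) = Z/2Z.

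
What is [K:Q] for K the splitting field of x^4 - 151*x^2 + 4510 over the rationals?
[K:Q] = 4

f factors as (x^2 - 41)(x^2 - 110); the splitting field is K = Q(sqrt(41), sqrt(110)). Since 41, 110, and 4510 are all non-squares in Q, the three subfields Q(sqrt(41)), Q(sqrt(110)), Q(sqrt(4510)) are distinct degree-2 extensions, so [K:Q] = 4 (Klein four Galois group).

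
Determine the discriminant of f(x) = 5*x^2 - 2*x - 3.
Δ = 64

For a quadratic a x^2 + b x + c the discriminant is Δ = b^2 - 4ac = (-2)^2 - 4*(5)*(-3) = 4 - (-60) = 64.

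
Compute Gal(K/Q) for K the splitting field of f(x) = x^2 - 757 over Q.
Gal(K/Q) = Z/2Z (cyclic of order 2)

x^2 - 757 is irreducible over Q since 757 is not a rational square. The splitting field Q(sqrt(757)) has degree 2 over Q, and its unique nontrivial automorphism is sqrt(757) ↦ -sqrt(757). Hence Gal(Q(sqrt(757))/Q) = Z/2Z.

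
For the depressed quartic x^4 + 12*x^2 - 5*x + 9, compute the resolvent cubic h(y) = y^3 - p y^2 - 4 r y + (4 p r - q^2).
h(y) = y^3 - 12*y^2 - 36*y + 407

Identify coefficients: p = 12, q = -5, r = 9.
Plug into h(y) = y^3 - p y^2 - 4 r y + (4 p r - q^2):
  h(y) = y^3 - (12) y^2 - 4*(9) y + (4*(12)*(9) - (-5)^2)
       = y^3 + (-12) y^2 + (-36) y + (407).
Simplifying: h(y) = y^3 - 12*y^2 - 36*y + 407.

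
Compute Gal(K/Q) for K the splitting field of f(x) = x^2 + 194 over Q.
Gal(K/Q) = Z/2Z (cyclic of order 2)

x^2 + 194 is irreducible over Q since -194 is not a rational square. The splitting field Q(sqrt(-194)) has degree 2 over Q, and its unique nontrivial automorphism is sqrt(-194) ↦ -sqrt(-194). Hence Gal(Q(sqrt(-194))/Q) = Z/2Z.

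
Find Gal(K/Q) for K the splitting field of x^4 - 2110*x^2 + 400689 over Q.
Gal(K/Q) = Z/2Z (cyclic of order 2)

f factors as (x^2 - 211)(x^2 - 1899), so the splitting field is K = Q(sqrt(211), sqrt(1899)). The squarefree part of 211 is 211 and the squarefree part of 1899 is also 211, so sqrt(211) and sqrt(1899) are both rational multiples of sqrt(211). Hence Q(sqrt(211)) = Q(sqrt(1899)) = Q(sqrt(211)), and the splitting field collapses to a single degree-2 extension with Galois group Z/2Z.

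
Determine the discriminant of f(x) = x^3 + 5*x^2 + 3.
Δ = -1743

For x^3 + a x^2 + b x + c the discriminant is Δ = 18 a b c - 4 a^3 c + a^2 b^2 - 4 b^3 - 27 c^2.
Plug a = 5, b = 0, c = 3:
  18*(5)*(0)*(3) - 4*(5)^3*(3) + (5)^2*(0)^2 - 4*(0)^3 - 27*(3)^2
  = 0 + (-1500) + 0 + (0) + (-243)
  = -1743.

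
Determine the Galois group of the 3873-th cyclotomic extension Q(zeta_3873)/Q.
|Gal(Q(zeta_3873)/Q)| = phi(3873) = 2580; group ≅ (Z/3873Z)^* ≅ Z/2Z × Z/1290Z

The n-th cyclotomic polynomial Φ_3873(x) is the minimal polynomial of zeta_3873 over Q and has degree phi(3873) = 2580. So Q(zeta_3873) is a degree-2580 Galois extension with Galois group (Z/3873Z)^*. By CRT, (Z/3873Z)^* ≅ (Z/3Z)^* × (Z/1291Z)^*. Each prime-power unit group is (Z/3Z)^* ≅ Z/2Z; (Z/1291Z)^* ≅ Z/1290Z. Hence Gal(Q(zeta_3873)/Q) ≅ Z/2Z × Z/1290Z.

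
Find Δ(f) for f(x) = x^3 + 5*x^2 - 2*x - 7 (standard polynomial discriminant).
Δ = 3569

For x^3 + a x^2 + b x + c the discriminant is Δ = 18 a b c - 4 a^3 c + a^2 b^2 - 4 b^3 - 27 c^2.
Plug a = 5, b = -2, c = -7:
  18*(5)*(-2)*(-7) - 4*(5)^3*(-7) + (5)^2*(-2)^2 - 4*(-2)^3 - 27*(-7)^2
  = 1260 + (3500) + 100 + (32) + (-1323)
  = 3569.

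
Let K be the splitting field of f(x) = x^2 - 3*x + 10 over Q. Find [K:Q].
[K:Q] = 2

The discriminant of x^2 + (-3)*x + (10) is b^2 - 4c = 9 - (40) = -31. Since -31 is not a perfect square in Q, the polynomial is irreducible over Q. Its two roots generate a degree-2 extension, so [K:Q] = 2.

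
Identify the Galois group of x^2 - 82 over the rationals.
Gal(K/Q) = Z/2Z (cyclic of order 2)

x^2 - 82 is irreducible over Q since 82 is not a rational square. The splitting field Q(sqrt(82)) has degree 2 over Q, and its unique nontrivial automorphism is sqrt(82) ↦ -sqrt(82). Hence Gal(Q(sqrt(82))/Q) = Z/2Z.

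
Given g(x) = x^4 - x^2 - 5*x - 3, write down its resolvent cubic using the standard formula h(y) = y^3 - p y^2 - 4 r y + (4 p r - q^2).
h(y) = y^3 + y^2 + 12*y - 13

Identify coefficients: p = -1, q = -5, r = -3.
Plug into h(y) = y^3 - p y^2 - 4 r y + (4 p r - q^2):
  h(y) = y^3 - (-1) y^2 - 4*(-3) y + (4*(-1)*(-3) - (-5)^2)
       = y^3 + (1) y^2 + (12) y + (-13).
Simplifying: h(y) = y^3 + y^2 + 12*y - 13.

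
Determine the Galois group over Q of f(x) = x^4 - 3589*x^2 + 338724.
Gal(K/Q) = Z/2Z (cyclic of order 2)

f factors as (x^2 - 3492)(x^2 - 97), so the splitting field is K = Q(sqrt(3492), sqrt(97)). The squarefree part of 3492 is 97 and the squarefree part of 97 is also 97, so sqrt(3492) and sqrt(97) are both rational multiples of sqrt(97). Hence Q(sqrt(3492)) = Q(sqrt(97)) = Q(sqrt(97)), and the splitting field collapses to a single degree-2 extension with Galois group Z/2Z.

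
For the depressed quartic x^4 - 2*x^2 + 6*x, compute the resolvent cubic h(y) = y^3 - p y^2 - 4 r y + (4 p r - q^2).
h(y) = y^3 + 2*y^2 - 36

Identify coefficients: p = -2, q = 6, r = 0.
Plug into h(y) = y^3 - p y^2 - 4 r y + (4 p r - q^2):
  h(y) = y^3 - (-2) y^2 - 4*(0) y + (4*(-2)*(0) - (6)^2)
       = y^3 + (2) y^2 + (0) y + (-36).
Simplifying: h(y) = y^3 + 2*y^2 - 36.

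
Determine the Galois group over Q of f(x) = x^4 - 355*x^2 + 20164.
Gal(K/Q) = Z/2Z (cyclic of order 2)

f factors as (x^2 - 284)(x^2 - 71), so the splitting field is K = Q(sqrt(284), sqrt(71)). The squarefree part of 284 is 71 and the squarefree part of 71 is also 71, so sqrt(284) and sqrt(71) are both rational multiples of sqrt(71). Hence Q(sqrt(284)) = Q(sqrt(71)) = Q(sqrt(71)), and the splitting field collapses to a single degree-2 extension with Galois group Z/2Z.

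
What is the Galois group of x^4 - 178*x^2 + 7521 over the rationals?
Gal(K/Q) = V_4 (Klein four-group, Z/2Z × Z/2Z)

f factors as (x^2 - 109)(x^2 - 69), so the splitting field is K = Q(sqrt(109), sqrt(69)). The elements 109, 69, 7521 are all non-squares in Q, so sqrt(109) and sqrt(69) generate independent quadratic extensions. Thus [K:Q] = 4 and Gal(K/Q) is generated by the two order-2 automorphisms sqrt(109) ↦ -sqrt(109) and sqrt(69) ↦ -sqrt(69), giving V_4.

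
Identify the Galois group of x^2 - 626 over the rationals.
Gal(K/Q) = Z/2Z (cyclic of order 2)

x^2 - 626 is irreducible over Q since 626 is not a rational square. The splitting field Q(sqrt(626)) has degree 2 over Q, and its unique nontrivial automorphism is sqrt(626) ↦ -sqrt(626). Hence Gal(Q(sqrt(626))/Q) = Z/2Z.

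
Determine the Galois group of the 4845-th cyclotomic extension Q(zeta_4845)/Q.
|Gal(Q(zeta_4845)/Q)| = phi(4845) = 2304; group ≅ (Z/4845Z)^* ≅ Z/2Z × Z/4Z × Z/16Z × Z/18Z

The n-th cyclotomic polynomial Φ_4845(x) is the minimal polynomial of zeta_4845 over Q and has degree phi(4845) = 2304. So Q(zeta_4845) is a degree-2304 Galois extension with Galois group (Z/4845Z)^*. By CRT, (Z/4845Z)^* ≅ (Z/3Z)^* × (Z/5Z)^* × (Z/17Z)^* × (Z/19Z)^*. Each prime-power unit group is (Z/3Z)^* ≅ Z/2Z; (Z/5Z)^* ≅ Z/4Z; (Z/17Z)^* ≅ Z/16Z; (Z/19Z)^* ≅ Z/18Z. Hence Gal(Q(zeta_4845)/Q) ≅ Z/2Z × Z/4Z × Z/16Z × Z/18Z.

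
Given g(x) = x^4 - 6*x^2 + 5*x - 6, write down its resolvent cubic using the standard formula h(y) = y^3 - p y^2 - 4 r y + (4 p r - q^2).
h(y) = y^3 + 6*y^2 + 24*y + 119

Identify coefficients: p = -6, q = 5, r = -6.
Plug into h(y) = y^3 - p y^2 - 4 r y + (4 p r - q^2):
  h(y) = y^3 - (-6) y^2 - 4*(-6) y + (4*(-6)*(-6) - (5)^2)
       = y^3 + (6) y^2 + (24) y + (119).
Simplifying: h(y) = y^3 + 6*y^2 + 24*y + 119.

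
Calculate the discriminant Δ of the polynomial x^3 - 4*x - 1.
Δ = 229

For x^3 + a x^2 + b x + c the discriminant is Δ = 18 a b c - 4 a^3 c + a^2 b^2 - 4 b^3 - 27 c^2.
Plug a = 0, b = -4, c = -1:
  18*(0)*(-4)*(-1) - 4*(0)^3*(-1) + (0)^2*(-4)^2 - 4*(-4)^3 - 27*(-1)^2
  = 0 + (0) + 0 + (256) + (-27)
  = 229.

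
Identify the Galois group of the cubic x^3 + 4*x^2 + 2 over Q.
Gal(K/Q) = S_3 (symmetric group of order 6)

Compute the discriminant of x^3 + (4)*x^2 + (0)*x + (2): Δ = -620. Since Δ is not a rational square, the Galois group is not contained in A_3; it must be the full S_3 (irreducibility of the cubic rules out anything smaller).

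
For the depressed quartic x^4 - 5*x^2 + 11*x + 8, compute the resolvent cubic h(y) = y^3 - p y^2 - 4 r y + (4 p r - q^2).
h(y) = y^3 + 5*y^2 - 32*y - 281

Identify coefficients: p = -5, q = 11, r = 8.
Plug into h(y) = y^3 - p y^2 - 4 r y + (4 p r - q^2):
  h(y) = y^3 - (-5) y^2 - 4*(8) y + (4*(-5)*(8) - (11)^2)
       = y^3 + (5) y^2 + (-32) y + (-281).
Simplifying: h(y) = y^3 + 5*y^2 - 32*y - 281.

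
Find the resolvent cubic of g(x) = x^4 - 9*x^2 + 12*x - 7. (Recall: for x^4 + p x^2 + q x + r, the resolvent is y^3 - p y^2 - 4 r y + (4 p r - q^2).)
h(y) = y^3 + 9*y^2 + 28*y + 108

Identify coefficients: p = -9, q = 12, r = -7.
Plug into h(y) = y^3 - p y^2 - 4 r y + (4 p r - q^2):
  h(y) = y^3 - (-9) y^2 - 4*(-7) y + (4*(-9)*(-7) - (12)^2)
       = y^3 + (9) y^2 + (28) y + (108).
Simplifying: h(y) = y^3 + 9*y^2 + 28*y + 108.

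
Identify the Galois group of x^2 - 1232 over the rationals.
Gal(K/Q) = Z/2Z (cyclic of order 2)

x^2 - 1232 is irreducible over Q since 1232 is not a rational square. The splitting field Q(sqrt(1232)) has degree 2 over Q, and its unique nontrivial automorphism is sqrt(1232) ↦ -sqrt(1232). Hence Gal(Q(sqrt(1232))/Q) = Z/2Z.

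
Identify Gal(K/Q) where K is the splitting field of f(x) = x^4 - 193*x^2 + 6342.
Gal(K/Q) = V_4 (Klein four-group, Z/2Z × Z/2Z)

f factors as (x^2 - 151)(x^2 - 42), so the splitting field is K = Q(sqrt(151), sqrt(42)). The elements 151, 42, 6342 are all non-squares in Q, so sqrt(151) and sqrt(42) generate independent quadratic extensions. Thus [K:Q] = 4 and Gal(K/Q) is generated by the two order-2 automorphisms sqrt(151) ↦ -sqrt(151) and sqrt(42) ↦ -sqrt(42), giving V_4.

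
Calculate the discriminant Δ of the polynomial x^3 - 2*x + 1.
Δ = 5

For a depressed cubic x^3 + p x + q the discriminant is Δ = -4 p^3 - 27 q^2 = -4*(-2)^3 - 27*(1)^2 = 32 - 27 = 5.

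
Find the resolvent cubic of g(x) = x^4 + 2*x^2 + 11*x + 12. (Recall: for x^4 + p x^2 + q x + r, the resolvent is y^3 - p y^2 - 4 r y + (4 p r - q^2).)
h(y) = y^3 - 2*y^2 - 48*y - 25

Identify coefficients: p = 2, q = 11, r = 12.
Plug into h(y) = y^3 - p y^2 - 4 r y + (4 p r - q^2):
  h(y) = y^3 - (2) y^2 - 4*(12) y + (4*(2)*(12) - (11)^2)
       = y^3 + (-2) y^2 + (-48) y + (-25).
Simplifying: h(y) = y^3 - 2*y^2 - 48*y - 25.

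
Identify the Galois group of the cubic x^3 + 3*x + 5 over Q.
Gal(K/Q) = S_3 (symmetric group of order 6)

Compute the discriminant of x^3 + (0)*x^2 + (3)*x + (5): Δ = -783. Since Δ is not a rational square, the Galois group is not contained in A_3; it must be the full S_3 (irreducibility of the cubic rules out anything smaller).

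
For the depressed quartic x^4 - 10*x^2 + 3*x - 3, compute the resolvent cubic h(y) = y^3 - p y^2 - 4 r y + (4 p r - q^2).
h(y) = y^3 + 10*y^2 + 12*y + 111

Identify coefficients: p = -10, q = 3, r = -3.
Plug into h(y) = y^3 - p y^2 - 4 r y + (4 p r - q^2):
  h(y) = y^3 - (-10) y^2 - 4*(-3) y + (4*(-10)*(-3) - (3)^2)
       = y^3 + (10) y^2 + (12) y + (111).
Simplifying: h(y) = y^3 + 10*y^2 + 12*y + 111.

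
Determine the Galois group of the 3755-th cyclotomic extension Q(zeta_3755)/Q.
|Gal(Q(zeta_3755)/Q)| = phi(3755) = 3000; group ≅ (Z/3755Z)^* ≅ Z/4Z × Z/750Z

The n-th cyclotomic polynomial Φ_3755(x) is the minimal polynomial of zeta_3755 over Q and has degree phi(3755) = 3000. So Q(zeta_3755) is a degree-3000 Galois extension with Galois group (Z/3755Z)^*. By CRT, (Z/3755Z)^* ≅ (Z/5Z)^* × (Z/751Z)^*. Each prime-power unit group is (Z/5Z)^* ≅ Z/4Z; (Z/751Z)^* ≅ Z/750Z. Hence Gal(Q(zeta_3755)/Q) ≅ Z/4Z × Z/750Z.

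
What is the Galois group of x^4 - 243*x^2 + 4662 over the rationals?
Gal(K/Q) = V_4 (Klein four-group, Z/2Z × Z/2Z)

f factors as (x^2 - 21)(x^2 - 222), so the splitting field is K = Q(sqrt(21), sqrt(222)). The elements 21, 222, 4662 are all non-squares in Q, so sqrt(21) and sqrt(222) generate independent quadratic extensions. Thus [K:Q] = 4 and Gal(K/Q) is generated by the two order-2 automorphisms sqrt(21) ↦ -sqrt(21) and sqrt(222) ↦ -sqrt(222), giving V_4.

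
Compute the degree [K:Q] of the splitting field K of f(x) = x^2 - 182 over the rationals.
[K:Q] = 2

The polynomial x^2 - 182 is irreducible over Q since 182 is not a perfect square. Its splitting field is Q(sqrt(182)), which has degree 2 over Q.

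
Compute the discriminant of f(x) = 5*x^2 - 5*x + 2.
Δ = -15

For a quadratic a x^2 + b x + c the discriminant is Δ = b^2 - 4ac = (-5)^2 - 4*(5)*(2) = 25 - (40) = -15.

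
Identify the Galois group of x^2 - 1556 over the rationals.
Gal(K/Q) = Z/2Z (cyclic of order 2)

x^2 - 1556 is irreducible over Q since 1556 is not a rational square. The splitting field Q(sqrt(1556)) has degree 2 over Q, and its unique nontrivial automorphism is sqrt(1556) ↦ -sqrt(1556). Hence Gal(Q(sqrt(1556))/Q) = Z/2Z.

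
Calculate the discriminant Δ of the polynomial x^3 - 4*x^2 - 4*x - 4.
Δ = -2096

For x^3 + a x^2 + b x + c the discriminant is Δ = 18 a b c - 4 a^3 c + a^2 b^2 - 4 b^3 - 27 c^2.
Plug a = -4, b = -4, c = -4:
  18*(-4)*(-4)*(-4) - 4*(-4)^3*(-4) + (-4)^2*(-4)^2 - 4*(-4)^3 - 27*(-4)^2
  = -1152 + (-1024) + 256 + (256) + (-432)
  = -2096.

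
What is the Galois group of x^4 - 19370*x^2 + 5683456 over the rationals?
Gal(K/Q) = Z/2Z (cyclic of order 2)

f factors as (x^2 - 19072)(x^2 - 298), so the splitting field is K = Q(sqrt(19072), sqrt(298)). The squarefree part of 19072 is 298 and the squarefree part of 298 is also 298, so sqrt(19072) and sqrt(298) are both rational multiples of sqrt(298). Hence Q(sqrt(19072)) = Q(sqrt(298)) = Q(sqrt(298)), and the splitting field collapses to a single degree-2 extension with Galois group Z/2Z.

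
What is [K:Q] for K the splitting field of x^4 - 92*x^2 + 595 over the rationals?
[K:Q] = 4

f factors as (x^2 - 7)(x^2 - 85); the splitting field is K = Q(sqrt(7), sqrt(85)). Since 7, 85, and 595 are all non-squares in Q, the three subfields Q(sqrt(7)), Q(sqrt(85)), Q(sqrt(595)) are distinct degree-2 extensions, so [K:Q] = 4 (Klein four Galois group).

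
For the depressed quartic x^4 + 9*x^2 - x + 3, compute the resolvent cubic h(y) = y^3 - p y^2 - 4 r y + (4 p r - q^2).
h(y) = y^3 - 9*y^2 - 12*y + 107

Identify coefficients: p = 9, q = -1, r = 3.
Plug into h(y) = y^3 - p y^2 - 4 r y + (4 p r - q^2):
  h(y) = y^3 - (9) y^2 - 4*(3) y + (4*(9)*(3) - (-1)^2)
       = y^3 + (-9) y^2 + (-12) y + (107).
Simplifying: h(y) = y^3 - 9*y^2 - 12*y + 107.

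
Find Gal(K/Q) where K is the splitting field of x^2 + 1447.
Gal(K/Q) = Z/2Z (cyclic of order 2)

x^2 + 1447 is irreducible over Q since -1447 is not a rational square. The splitting field Q(sqrt(-1447)) has degree 2 over Q, and its unique nontrivial automorphism is sqrt(-1447) ↦ -sqrt(-1447). Hence Gal(Q(sqrt(-1447))/Q) = Z/2Z.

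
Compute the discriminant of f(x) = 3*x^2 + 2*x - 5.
Δ = 64

For a quadratic a x^2 + b x + c the discriminant is Δ = b^2 - 4ac = (2)^2 - 4*(3)*(-5) = 4 - (-60) = 64.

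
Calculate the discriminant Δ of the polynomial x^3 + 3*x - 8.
Δ = -1836

For a depressed cubic x^3 + p x + q the discriminant is Δ = -4 p^3 - 27 q^2 = -4*(3)^3 - 27*(-8)^2 = -108 - 1728 = -1836.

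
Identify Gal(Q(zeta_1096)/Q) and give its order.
|Gal(Q(zeta_1096)/Q)| = phi(1096) = 544; group ≅ (Z/1096Z)^* ≅ Z/2Z × Z/2Z × Z/136Z

The n-th cyclotomic polynomial Φ_1096(x) is the minimal polynomial of zeta_1096 over Q and has degree phi(1096) = 544. So Q(zeta_1096) is a degree-544 Galois extension with Galois group (Z/1096Z)^*. By CRT, (Z/1096Z)^* ≅ (Z/8Z)^* × (Z/137Z)^*. Each prime-power unit group is (Z/8Z)^* ≅ Z/2Z × Z/2Z; (Z/137Z)^* ≅ Z/136Z. Hence Gal(Q(zeta_1096)/Q) ≅ Z/2Z × Z/2Z × Z/136Z.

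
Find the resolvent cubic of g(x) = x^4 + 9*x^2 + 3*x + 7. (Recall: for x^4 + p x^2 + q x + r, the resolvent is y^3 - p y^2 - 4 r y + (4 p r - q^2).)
h(y) = y^3 - 9*y^2 - 28*y + 243

Identify coefficients: p = 9, q = 3, r = 7.
Plug into h(y) = y^3 - p y^2 - 4 r y + (4 p r - q^2):
  h(y) = y^3 - (9) y^2 - 4*(7) y + (4*(9)*(7) - (3)^2)
       = y^3 + (-9) y^2 + (-28) y + (243).
Simplifying: h(y) = y^3 - 9*y^2 - 28*y + 243.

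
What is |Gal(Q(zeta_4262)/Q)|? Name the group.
|Gal(Q(zeta_4262)/Q)| = phi(4262) = 2130; group ≅ (Z/4262Z)^* ≅ Z/2130Z

The n-th cyclotomic polynomial Φ_4262(x) is the minimal polynomial of zeta_4262 over Q and has degree phi(4262) = 2130. So Q(zeta_4262) is a degree-2130 Galois extension with Galois group (Z/4262Z)^*. By CRT, (Z/4262Z)^* ≅ (Z/2Z)^* × (Z/2131Z)^*. Each prime-power unit group is (Z/2Z)^* ≅ trivial group (order 1); (Z/2131Z)^* ≅ Z/2130Z. Hence Gal(Q(zeta_4262)/Q) ≅ Z/2130Z.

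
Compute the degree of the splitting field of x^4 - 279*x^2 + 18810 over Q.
[K:Q] = 4

f factors as (x^2 - 165)(x^2 - 114); the splitting field is K = Q(sqrt(165), sqrt(114)). Since 165, 114, and 18810 are all non-squares in Q, the three subfields Q(sqrt(165)), Q(sqrt(114)), Q(sqrt(18810)) are distinct degree-2 extensions, so [K:Q] = 4 (Klein four Galois group).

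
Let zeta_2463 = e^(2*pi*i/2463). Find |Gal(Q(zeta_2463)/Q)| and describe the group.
|Gal(Q(zeta_2463)/Q)| = phi(2463) = 1640; group ≅ (Z/2463Z)^* ≅ Z/2Z × Z/820Z

The n-th cyclotomic polynomial Φ_2463(x) is the minimal polynomial of zeta_2463 over Q and has degree phi(2463) = 1640. So Q(zeta_2463) is a degree-1640 Galois extension with Galois group (Z/2463Z)^*. By CRT, (Z/2463Z)^* ≅ (Z/3Z)^* × (Z/821Z)^*. Each prime-power unit group is (Z/3Z)^* ≅ Z/2Z; (Z/821Z)^* ≅ Z/820Z. Hence Gal(Q(zeta_2463)/Q) ≅ Z/2Z × Z/820Z.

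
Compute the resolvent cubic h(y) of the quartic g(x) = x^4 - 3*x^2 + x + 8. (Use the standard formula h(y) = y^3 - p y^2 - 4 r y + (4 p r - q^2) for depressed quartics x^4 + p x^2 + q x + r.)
h(y) = y^3 + 3*y^2 - 32*y - 97

Identify coefficients: p = -3, q = 1, r = 8.
Plug into h(y) = y^3 - p y^2 - 4 r y + (4 p r - q^2):
  h(y) = y^3 - (-3) y^2 - 4*(8) y + (4*(-3)*(8) - (1)^2)
       = y^3 + (3) y^2 + (-32) y + (-97).
Simplifying: h(y) = y^3 + 3*y^2 - 32*y - 97.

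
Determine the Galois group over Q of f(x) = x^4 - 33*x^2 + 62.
Gal(K/Q) = V_4 (Klein four-group, Z/2Z × Z/2Z)

f factors as (x^2 - 2)(x^2 - 31), so the splitting field is K = Q(sqrt(2), sqrt(31)). The elements 2, 31, 62 are all non-squares in Q, so sqrt(2) and sqrt(31) generate independent quadratic extensions. Thus [K:Q] = 4 and Gal(K/Q) is generated by the two order-2 automorphisms sqrt(2) ↦ -sqrt(2) and sqrt(31) ↦ -sqrt(31), giving V_4.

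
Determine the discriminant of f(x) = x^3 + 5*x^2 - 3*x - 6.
Δ = 3981

For x^3 + a x^2 + b x + c the discriminant is Δ = 18 a b c - 4 a^3 c + a^2 b^2 - 4 b^3 - 27 c^2.
Plug a = 5, b = -3, c = -6:
  18*(5)*(-3)*(-6) - 4*(5)^3*(-6) + (5)^2*(-3)^2 - 4*(-3)^3 - 27*(-6)^2
  = 1620 + (3000) + 225 + (108) + (-972)
  = 3981.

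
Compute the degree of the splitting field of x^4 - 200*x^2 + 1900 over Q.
[K:Q] = 4

f factors as (x^2 - 190)(x^2 - 10); the splitting field is K = Q(sqrt(190), sqrt(10)). Since 190, 10, and 1900 are all non-squares in Q, the three subfields Q(sqrt(190)), Q(sqrt(10)), Q(sqrt(1900)) are distinct degree-2 extensions, so [K:Q] = 4 (Klein four Galois group).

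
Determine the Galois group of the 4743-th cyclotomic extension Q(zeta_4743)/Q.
|Gal(Q(zeta_4743)/Q)| = phi(4743) = 2880; group ≅ (Z/4743Z)^* ≅ Z/6Z × Z/16Z × Z/30Z

The n-th cyclotomic polynomial Φ_4743(x) is the minimal polynomial of zeta_4743 over Q and has degree phi(4743) = 2880. So Q(zeta_4743) is a degree-2880 Galois extension with Galois group (Z/4743Z)^*. By CRT, (Z/4743Z)^* ≅ (Z/9Z)^* × (Z/17Z)^* × (Z/31Z)^*. Each prime-power unit group is (Z/9Z)^* ≅ Z/6Z; (Z/17Z)^* ≅ Z/16Z; (Z/31Z)^* ≅ Z/30Z. Hence Gal(Q(zeta_4743)/Q) ≅ Z/6Z × Z/16Z × Z/30Z.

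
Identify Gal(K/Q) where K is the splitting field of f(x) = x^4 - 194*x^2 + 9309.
Gal(K/Q) = V_4 (Klein four-group, Z/2Z × Z/2Z)

f factors as (x^2 - 87)(x^2 - 107), so the splitting field is K = Q(sqrt(87), sqrt(107)). The elements 87, 107, 9309 are all non-squares in Q, so sqrt(87) and sqrt(107) generate independent quadratic extensions. Thus [K:Q] = 4 and Gal(K/Q) is generated by the two order-2 automorphisms sqrt(87) ↦ -sqrt(87) and sqrt(107) ↦ -sqrt(107), giving V_4.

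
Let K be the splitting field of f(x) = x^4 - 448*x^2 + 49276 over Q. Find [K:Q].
[K:Q] = 4

f factors as (x^2 - 254)(x^2 - 194); the splitting field is K = Q(sqrt(254), sqrt(194)). Since 254, 194, and 49276 are all non-squares in Q, the three subfields Q(sqrt(254)), Q(sqrt(194)), Q(sqrt(49276)) are distinct degree-2 extensions, so [K:Q] = 4 (Klein four Galois group).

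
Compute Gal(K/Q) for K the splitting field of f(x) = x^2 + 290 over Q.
Gal(K/Q) = Z/2Z (cyclic of order 2)

x^2 + 290 is irreducible over Q since -290 is not a rational square. The splitting field Q(sqrt(-290)) has degree 2 over Q, and its unique nontrivial automorphism is sqrt(-290) ↦ -sqrt(-290). Hence Gal(Q(sqrt(-290))/Q) = Z/2Z.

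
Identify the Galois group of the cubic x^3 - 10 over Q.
Gal(K/Q) = S_3 (symmetric group of order 6)

Compute the discriminant of x^3 + (0)*x^2 + (0)*x + (-10): Δ = -2700. Since Δ is not a rational square, the Galois group is not contained in A_3; it must be the full S_3 (irreducibility of the cubic rules out anything smaller).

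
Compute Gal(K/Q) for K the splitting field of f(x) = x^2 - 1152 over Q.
Gal(K/Q) = Z/2Z (cyclic of order 2)

x^2 - 1152 is irreducible over Q since 1152 is not a rational square. The splitting field Q(sqrt(1152)) has degree 2 over Q, and its unique nontrivial automorphism is sqrt(1152) ↦ -sqrt(1152). Hence Gal(Q(sqrt(1152))/Q) = Z/2Z.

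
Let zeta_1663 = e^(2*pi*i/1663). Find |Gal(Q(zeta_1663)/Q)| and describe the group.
|Gal(Q(zeta_1663)/Q)| = phi(1663) = 1662; group ≅ (Z/1663Z)^* ≅ Z/1662Z

The n-th cyclotomic polynomial Φ_1663(x) is the minimal polynomial of zeta_1663 over Q and has degree phi(1663) = 1662. So Q(zeta_1663) is a degree-1662 Galois extension with Galois group (Z/1663Z)^*. (Z/1663Z)^* is cyclic since 1663 is an odd prime power (or 4). Hence Gal(Q(zeta_1663)/Q) ≅ Z/1662Z.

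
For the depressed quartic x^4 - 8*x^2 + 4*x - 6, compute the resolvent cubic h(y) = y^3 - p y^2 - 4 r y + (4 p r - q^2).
h(y) = y^3 + 8*y^2 + 24*y + 176

Identify coefficients: p = -8, q = 4, r = -6.
Plug into h(y) = y^3 - p y^2 - 4 r y + (4 p r - q^2):
  h(y) = y^3 - (-8) y^2 - 4*(-6) y + (4*(-8)*(-6) - (4)^2)
       = y^3 + (8) y^2 + (24) y + (176).
Simplifying: h(y) = y^3 + 8*y^2 + 24*y + 176.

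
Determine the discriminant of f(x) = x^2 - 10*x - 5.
Δ = 120

For a quadratic a x^2 + b x + c the discriminant is Δ = b^2 - 4ac = (-10)^2 - 4*(1)*(-5) = 100 - (-20) = 120.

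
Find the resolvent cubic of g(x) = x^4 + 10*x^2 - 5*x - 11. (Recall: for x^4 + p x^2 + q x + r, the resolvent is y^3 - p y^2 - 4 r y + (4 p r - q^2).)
h(y) = y^3 - 10*y^2 + 44*y - 465

Identify coefficients: p = 10, q = -5, r = -11.
Plug into h(y) = y^3 - p y^2 - 4 r y + (4 p r - q^2):
  h(y) = y^3 - (10) y^2 - 4*(-11) y + (4*(10)*(-11) - (-5)^2)
       = y^3 + (-10) y^2 + (44) y + (-465).
Simplifying: h(y) = y^3 - 10*y^2 + 44*y - 465.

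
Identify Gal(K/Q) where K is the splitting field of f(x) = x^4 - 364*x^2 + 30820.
Gal(K/Q) = V_4 (Klein four-group, Z/2Z × Z/2Z)

f factors as (x^2 - 134)(x^2 - 230), so the splitting field is K = Q(sqrt(134), sqrt(230)). The elements 134, 230, 30820 are all non-squares in Q, so sqrt(134) and sqrt(230) generate independent quadratic extensions. Thus [K:Q] = 4 and Gal(K/Q) is generated by the two order-2 automorphisms sqrt(134) ↦ -sqrt(134) and sqrt(230) ↦ -sqrt(230), giving V_4.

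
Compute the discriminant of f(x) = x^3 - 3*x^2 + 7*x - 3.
Δ = -364

For x^3 + a x^2 + b x + c the discriminant is Δ = 18 a b c - 4 a^3 c + a^2 b^2 - 4 b^3 - 27 c^2.
Plug a = -3, b = 7, c = -3:
  18*(-3)*(7)*(-3) - 4*(-3)^3*(-3) + (-3)^2*(7)^2 - 4*(7)^3 - 27*(-3)^2
  = 1134 + (-324) + 441 + (-1372) + (-243)
  = -364.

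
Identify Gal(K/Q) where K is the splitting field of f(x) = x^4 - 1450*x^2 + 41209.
Gal(K/Q) = Z/2Z (cyclic of order 2)

f factors as (x^2 - 29)(x^2 - 1421), so the splitting field is K = Q(sqrt(29), sqrt(1421)). The squarefree part of 29 is 29 and the squarefree part of 1421 is also 29, so sqrt(29) and sqrt(1421) are both rational multiples of sqrt(29). Hence Q(sqrt(29)) = Q(sqrt(1421)) = Q(sqrt(29)), and the splitting field collapses to a single degree-2 extension with Galois group Z/2Z.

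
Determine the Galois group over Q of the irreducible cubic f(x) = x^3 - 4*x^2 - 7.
Gal(K/Q) = S_3 (symmetric group of order 6)

Compute the discriminant of x^3 + (-4)*x^2 + (0)*x + (-7): Δ = -3115. Since Δ is not a rational square, the Galois group is not contained in A_3; it must be the full S_3 (irreducibility of the cubic rules out anything smaller).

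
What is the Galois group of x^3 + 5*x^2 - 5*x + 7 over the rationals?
Gal(K/Q) = S_3 (symmetric group of order 6)

Compute the discriminant of x^3 + (5)*x^2 + (-5)*x + (7): Δ = -6848. Since Δ is not a rational square, the Galois group is not contained in A_3; it must be the full S_3 (irreducibility of the cubic rules out anything smaller).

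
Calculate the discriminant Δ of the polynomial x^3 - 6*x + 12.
Δ = -3024

For a depressed cubic x^3 + p x + q the discriminant is Δ = -4 p^3 - 27 q^2 = -4*(-6)^3 - 27*(12)^2 = 864 - 3888 = -3024.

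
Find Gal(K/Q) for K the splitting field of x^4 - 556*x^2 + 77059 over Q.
Gal(K/Q) = V_4 (Klein four-group, Z/2Z × Z/2Z)

f factors as (x^2 - 293)(x^2 - 263), so the splitting field is K = Q(sqrt(293), sqrt(263)). The elements 293, 263, 77059 are all non-squares in Q, so sqrt(293) and sqrt(263) generate independent quadratic extensions. Thus [K:Q] = 4 and Gal(K/Q) is generated by the two order-2 automorphisms sqrt(293) ↦ -sqrt(293) and sqrt(263) ↦ -sqrt(263), giving V_4.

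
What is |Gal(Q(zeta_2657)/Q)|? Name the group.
|Gal(Q(zeta_2657)/Q)| = phi(2657) = 2656; group ≅ (Z/2657Z)^* ≅ Z/2656Z

The n-th cyclotomic polynomial Φ_2657(x) is the minimal polynomial of zeta_2657 over Q and has degree phi(2657) = 2656. So Q(zeta_2657) is a degree-2656 Galois extension with Galois group (Z/2657Z)^*. (Z/2657Z)^* is cyclic since 2657 is an odd prime power (or 4). Hence Gal(Q(zeta_2657)/Q) ≅ Z/2656Z.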